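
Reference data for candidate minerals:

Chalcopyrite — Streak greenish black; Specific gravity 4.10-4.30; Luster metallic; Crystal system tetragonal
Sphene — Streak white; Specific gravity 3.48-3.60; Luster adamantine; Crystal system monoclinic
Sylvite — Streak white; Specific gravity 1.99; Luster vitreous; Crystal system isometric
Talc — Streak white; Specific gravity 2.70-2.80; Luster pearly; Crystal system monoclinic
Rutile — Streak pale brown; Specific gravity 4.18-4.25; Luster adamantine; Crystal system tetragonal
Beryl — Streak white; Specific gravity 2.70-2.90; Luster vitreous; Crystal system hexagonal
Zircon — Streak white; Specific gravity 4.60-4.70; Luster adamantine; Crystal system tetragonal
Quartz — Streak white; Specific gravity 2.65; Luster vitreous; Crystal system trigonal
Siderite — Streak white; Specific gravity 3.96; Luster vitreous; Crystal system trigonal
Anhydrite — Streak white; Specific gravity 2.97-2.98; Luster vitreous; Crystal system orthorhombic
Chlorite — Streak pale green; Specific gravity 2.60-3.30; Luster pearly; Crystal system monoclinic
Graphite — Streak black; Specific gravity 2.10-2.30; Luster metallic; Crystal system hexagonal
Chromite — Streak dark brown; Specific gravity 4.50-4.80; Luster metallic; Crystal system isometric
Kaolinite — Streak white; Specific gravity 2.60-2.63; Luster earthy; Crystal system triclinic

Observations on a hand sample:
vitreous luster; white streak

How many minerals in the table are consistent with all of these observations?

5

Vitreous luster — narrows the field to Sylvite, Beryl, Quartz, Siderite, Anhydrite.
White streak — all remaining candidates fit.
Remaining candidates: Anhydrite, Beryl, Quartz, Siderite, Sylvite.
That is 5 minerals.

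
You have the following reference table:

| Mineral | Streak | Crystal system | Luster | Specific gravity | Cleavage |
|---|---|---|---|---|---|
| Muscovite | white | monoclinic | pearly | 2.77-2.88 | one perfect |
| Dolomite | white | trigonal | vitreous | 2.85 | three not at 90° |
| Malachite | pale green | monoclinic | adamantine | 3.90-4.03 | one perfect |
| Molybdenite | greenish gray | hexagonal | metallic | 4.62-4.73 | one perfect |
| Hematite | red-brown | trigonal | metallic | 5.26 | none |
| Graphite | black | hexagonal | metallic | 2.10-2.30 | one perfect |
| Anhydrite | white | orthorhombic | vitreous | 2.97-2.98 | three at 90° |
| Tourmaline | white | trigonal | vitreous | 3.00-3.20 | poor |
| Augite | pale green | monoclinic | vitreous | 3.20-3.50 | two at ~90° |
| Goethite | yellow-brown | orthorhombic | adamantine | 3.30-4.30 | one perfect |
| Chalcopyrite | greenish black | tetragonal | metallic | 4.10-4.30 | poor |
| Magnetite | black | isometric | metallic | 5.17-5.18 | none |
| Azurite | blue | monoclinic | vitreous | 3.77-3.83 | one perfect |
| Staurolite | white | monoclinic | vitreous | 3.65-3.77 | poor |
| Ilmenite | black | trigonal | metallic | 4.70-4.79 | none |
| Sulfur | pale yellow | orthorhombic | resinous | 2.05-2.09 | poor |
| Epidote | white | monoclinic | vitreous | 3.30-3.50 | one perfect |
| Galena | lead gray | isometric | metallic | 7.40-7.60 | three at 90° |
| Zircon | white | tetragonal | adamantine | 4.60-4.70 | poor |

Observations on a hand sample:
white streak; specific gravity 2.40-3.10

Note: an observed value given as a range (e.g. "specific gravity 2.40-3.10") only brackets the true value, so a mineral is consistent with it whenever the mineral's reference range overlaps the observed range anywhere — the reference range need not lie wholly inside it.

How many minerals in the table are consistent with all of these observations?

4

White streak: only Muscovite, Dolomite, Anhydrite, Tourmaline, Staurolite, Epidote, Zircon remain.
Specific gravity 2.40-3.10 excludes Staurolite, Epidote, Zircon.
Consistent with every observation: Anhydrite, Dolomite, Muscovite, Tourmaline.
That is 4 minerals.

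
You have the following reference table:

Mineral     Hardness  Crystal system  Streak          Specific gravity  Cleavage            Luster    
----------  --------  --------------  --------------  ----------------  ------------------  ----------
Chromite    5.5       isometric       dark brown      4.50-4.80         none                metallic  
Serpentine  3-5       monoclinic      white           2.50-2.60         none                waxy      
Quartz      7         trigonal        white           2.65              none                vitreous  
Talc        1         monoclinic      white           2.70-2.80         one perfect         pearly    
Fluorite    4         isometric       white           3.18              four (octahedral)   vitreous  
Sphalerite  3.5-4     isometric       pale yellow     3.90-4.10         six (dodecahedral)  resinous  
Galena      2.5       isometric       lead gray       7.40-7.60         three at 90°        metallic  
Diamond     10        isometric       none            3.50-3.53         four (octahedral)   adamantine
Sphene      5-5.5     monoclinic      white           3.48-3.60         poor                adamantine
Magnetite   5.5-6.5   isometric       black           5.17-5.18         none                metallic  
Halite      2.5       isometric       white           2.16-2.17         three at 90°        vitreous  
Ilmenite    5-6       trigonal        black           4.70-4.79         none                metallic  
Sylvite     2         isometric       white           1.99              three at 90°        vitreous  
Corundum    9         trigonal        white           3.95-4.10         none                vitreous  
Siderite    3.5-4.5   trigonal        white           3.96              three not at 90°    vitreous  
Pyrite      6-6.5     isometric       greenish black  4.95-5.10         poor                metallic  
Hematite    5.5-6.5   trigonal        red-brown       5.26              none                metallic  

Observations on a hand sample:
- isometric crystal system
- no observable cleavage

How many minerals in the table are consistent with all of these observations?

Isometric crystal system — only Chromite, Fluorite, Sphalerite, Galena, Diamond, Magnetite, Halite, Sylvite, Pyrite remain.
No observable cleavage — Chromite, Magnetite remain.
Remaining candidates: Chromite, Magnetite.
That is 2 minerals.

2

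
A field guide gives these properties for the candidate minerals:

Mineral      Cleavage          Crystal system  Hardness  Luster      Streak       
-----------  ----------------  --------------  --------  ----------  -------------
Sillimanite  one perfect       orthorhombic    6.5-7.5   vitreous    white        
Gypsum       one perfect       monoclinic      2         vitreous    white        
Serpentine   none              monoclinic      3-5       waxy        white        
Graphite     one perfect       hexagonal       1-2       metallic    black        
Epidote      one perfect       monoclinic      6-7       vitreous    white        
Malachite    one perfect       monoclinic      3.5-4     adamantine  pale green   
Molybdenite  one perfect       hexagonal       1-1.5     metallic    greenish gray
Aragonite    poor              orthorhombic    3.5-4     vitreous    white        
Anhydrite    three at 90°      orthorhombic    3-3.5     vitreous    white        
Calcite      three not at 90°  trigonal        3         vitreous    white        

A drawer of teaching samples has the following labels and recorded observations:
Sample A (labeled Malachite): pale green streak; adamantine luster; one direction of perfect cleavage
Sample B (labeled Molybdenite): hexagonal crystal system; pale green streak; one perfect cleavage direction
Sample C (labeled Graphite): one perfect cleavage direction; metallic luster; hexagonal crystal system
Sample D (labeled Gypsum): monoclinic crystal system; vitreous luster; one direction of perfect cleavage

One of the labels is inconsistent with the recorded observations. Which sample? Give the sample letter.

Sample A: every observation is compatible with the reference values for Malachite.
Sample B: Molybdenite has greenish gray streak, but the record shows pale green streak — this label is wrong.
Sample C: every observation is compatible with the reference values for Graphite.
Sample D: every observation is compatible with the reference values for Gypsum.
Sample B is the mislabeled one.

B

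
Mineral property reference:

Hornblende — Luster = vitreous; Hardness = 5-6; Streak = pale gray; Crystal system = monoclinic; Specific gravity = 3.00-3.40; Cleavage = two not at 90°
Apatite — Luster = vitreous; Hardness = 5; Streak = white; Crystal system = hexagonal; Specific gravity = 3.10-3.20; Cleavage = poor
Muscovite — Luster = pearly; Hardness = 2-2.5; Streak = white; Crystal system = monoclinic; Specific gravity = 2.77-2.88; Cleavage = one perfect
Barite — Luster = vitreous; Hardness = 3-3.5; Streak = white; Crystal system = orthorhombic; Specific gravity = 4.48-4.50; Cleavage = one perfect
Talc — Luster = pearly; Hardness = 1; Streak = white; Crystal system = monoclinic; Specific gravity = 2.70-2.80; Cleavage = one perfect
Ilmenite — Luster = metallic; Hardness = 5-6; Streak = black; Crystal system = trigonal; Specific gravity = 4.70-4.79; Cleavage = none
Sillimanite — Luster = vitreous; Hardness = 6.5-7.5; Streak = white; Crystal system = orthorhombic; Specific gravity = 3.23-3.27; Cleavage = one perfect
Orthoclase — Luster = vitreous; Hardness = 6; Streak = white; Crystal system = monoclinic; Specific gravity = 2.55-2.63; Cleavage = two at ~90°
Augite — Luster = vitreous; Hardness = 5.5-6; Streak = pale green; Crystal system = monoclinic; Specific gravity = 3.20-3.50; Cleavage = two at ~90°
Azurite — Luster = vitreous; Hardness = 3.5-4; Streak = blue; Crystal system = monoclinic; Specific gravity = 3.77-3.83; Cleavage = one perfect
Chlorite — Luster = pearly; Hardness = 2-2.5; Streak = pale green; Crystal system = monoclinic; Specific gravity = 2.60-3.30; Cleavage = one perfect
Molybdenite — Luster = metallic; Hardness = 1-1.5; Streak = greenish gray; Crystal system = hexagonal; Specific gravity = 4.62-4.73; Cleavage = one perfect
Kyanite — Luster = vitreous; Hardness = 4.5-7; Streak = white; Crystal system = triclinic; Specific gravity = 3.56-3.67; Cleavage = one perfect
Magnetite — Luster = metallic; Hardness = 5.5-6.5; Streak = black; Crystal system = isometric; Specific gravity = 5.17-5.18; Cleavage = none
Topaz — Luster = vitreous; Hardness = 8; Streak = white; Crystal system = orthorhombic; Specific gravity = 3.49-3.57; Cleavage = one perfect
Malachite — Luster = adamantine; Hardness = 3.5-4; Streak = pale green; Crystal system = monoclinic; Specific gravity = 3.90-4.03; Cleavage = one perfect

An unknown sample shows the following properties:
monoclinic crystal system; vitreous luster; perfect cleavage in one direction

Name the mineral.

Monoclinic crystal system — Hornblende, Muscovite, Talc, Orthoclase, Augite, Azurite, Chlorite, Malachite remain.
Vitreous luster is inconsistent with Muscovite, Talc, Chlorite, Malachite.
Perfect cleavage in one direction — leaves Azurite.
Azurite is the sole remaining match.

Azurite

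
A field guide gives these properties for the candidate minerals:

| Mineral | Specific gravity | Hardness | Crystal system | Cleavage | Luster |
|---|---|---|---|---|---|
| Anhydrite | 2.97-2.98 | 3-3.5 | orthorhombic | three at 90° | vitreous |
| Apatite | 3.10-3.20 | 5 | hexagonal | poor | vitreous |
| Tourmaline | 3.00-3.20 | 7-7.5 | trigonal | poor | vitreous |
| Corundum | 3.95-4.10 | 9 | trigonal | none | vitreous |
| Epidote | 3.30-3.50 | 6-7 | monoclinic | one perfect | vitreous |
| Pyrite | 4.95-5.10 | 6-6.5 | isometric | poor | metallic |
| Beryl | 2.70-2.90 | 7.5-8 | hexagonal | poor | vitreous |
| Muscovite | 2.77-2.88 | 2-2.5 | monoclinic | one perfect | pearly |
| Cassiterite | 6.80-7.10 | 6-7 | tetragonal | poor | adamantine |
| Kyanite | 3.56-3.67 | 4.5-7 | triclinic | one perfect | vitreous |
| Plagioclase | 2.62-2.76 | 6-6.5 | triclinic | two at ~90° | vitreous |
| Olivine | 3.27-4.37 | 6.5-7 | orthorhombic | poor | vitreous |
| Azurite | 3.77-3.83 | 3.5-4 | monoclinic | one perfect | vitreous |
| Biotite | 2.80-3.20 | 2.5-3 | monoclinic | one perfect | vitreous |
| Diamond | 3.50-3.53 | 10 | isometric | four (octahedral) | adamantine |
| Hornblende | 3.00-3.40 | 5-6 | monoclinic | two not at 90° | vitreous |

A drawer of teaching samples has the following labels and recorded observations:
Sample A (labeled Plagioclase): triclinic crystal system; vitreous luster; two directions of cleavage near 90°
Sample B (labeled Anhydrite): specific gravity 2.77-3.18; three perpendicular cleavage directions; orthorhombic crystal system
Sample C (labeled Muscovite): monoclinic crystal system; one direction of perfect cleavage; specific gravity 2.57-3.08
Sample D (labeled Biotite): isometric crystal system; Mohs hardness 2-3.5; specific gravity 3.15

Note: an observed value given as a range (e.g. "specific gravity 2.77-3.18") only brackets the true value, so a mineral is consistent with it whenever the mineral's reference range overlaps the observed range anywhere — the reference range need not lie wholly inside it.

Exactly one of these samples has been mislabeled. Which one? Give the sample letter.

Sample A: nothing contradicts Plagioclase.
Sample B: nothing contradicts Anhydrite.
Sample C: nothing contradicts Muscovite.
Sample D: isometric crystal system is outside the reference for Biotite (monoclinic system) — mislabeled.
The mislabeled specimen is D.

D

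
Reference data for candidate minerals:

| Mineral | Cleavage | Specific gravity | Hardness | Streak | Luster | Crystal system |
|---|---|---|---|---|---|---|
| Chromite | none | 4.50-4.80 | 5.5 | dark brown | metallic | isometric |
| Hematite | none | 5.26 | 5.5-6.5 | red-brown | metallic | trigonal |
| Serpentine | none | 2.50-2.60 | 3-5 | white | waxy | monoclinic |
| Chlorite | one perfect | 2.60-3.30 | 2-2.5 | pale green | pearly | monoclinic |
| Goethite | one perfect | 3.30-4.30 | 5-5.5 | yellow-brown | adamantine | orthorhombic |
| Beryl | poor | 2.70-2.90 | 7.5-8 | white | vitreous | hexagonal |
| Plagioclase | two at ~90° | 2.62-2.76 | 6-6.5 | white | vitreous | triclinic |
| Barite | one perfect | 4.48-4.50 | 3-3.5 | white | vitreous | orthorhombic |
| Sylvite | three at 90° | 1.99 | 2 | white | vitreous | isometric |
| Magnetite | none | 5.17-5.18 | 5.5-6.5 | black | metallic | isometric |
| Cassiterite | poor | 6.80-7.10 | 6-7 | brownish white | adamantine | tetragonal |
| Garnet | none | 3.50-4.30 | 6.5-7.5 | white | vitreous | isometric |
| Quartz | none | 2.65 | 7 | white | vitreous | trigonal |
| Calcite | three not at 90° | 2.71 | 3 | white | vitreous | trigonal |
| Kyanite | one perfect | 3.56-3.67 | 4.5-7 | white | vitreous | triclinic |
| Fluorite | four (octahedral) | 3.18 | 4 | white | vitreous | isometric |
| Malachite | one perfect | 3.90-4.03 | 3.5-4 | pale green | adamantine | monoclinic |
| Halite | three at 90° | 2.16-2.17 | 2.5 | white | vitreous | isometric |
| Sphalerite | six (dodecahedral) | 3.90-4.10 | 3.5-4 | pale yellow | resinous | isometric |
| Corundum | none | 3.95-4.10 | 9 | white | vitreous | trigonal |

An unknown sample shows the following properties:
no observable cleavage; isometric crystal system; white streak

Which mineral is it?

No observable cleavage: narrows the field to Chromite, Hematite, Serpentine, Magnetite, Garnet, Quartz, Corundum.
Isometric crystal system: Chromite, Magnetite, Garnet remain.
White streak: Garnet remains.
The only mineral consistent with every observation is Garnet.

Garnet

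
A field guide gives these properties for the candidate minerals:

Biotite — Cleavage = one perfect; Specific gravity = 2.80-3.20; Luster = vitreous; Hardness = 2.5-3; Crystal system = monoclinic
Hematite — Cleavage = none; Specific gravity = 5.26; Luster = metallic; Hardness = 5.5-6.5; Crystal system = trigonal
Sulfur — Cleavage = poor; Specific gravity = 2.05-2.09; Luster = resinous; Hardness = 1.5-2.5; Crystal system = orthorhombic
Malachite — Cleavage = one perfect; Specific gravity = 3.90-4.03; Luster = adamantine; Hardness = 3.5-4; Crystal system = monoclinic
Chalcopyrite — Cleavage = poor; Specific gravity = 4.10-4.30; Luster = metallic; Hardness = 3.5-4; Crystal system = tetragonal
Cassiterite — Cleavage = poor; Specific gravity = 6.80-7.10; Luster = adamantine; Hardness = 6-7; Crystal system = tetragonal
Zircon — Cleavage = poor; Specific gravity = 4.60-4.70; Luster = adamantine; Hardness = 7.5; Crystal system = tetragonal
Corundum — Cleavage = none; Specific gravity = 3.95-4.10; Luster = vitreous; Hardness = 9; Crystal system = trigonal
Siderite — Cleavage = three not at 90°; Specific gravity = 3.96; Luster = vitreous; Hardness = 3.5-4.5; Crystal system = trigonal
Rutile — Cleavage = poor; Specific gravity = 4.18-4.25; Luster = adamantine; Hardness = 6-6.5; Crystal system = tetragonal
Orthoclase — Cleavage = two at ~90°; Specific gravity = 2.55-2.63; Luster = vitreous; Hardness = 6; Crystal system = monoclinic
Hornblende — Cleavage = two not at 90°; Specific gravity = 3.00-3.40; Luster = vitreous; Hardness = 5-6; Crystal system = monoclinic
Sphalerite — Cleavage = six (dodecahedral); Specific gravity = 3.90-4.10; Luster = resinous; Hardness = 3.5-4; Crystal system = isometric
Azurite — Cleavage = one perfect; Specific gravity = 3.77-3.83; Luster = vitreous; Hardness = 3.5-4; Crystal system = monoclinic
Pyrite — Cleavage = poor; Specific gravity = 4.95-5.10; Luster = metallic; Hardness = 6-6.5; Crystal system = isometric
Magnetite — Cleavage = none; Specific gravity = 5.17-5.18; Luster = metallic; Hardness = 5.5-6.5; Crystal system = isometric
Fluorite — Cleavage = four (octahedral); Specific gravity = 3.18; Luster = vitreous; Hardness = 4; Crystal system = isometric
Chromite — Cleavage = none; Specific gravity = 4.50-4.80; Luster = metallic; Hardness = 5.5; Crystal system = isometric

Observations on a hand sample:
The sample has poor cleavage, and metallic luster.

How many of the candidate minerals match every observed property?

Poor cleavage: only Sulfur, Chalcopyrite, Cassiterite, Zircon, Rutile, Pyrite remain.
Metallic luster: leaves Chalcopyrite, Pyrite.
Remaining candidates: Chalcopyrite, Pyrite.
That is 2 minerals.

2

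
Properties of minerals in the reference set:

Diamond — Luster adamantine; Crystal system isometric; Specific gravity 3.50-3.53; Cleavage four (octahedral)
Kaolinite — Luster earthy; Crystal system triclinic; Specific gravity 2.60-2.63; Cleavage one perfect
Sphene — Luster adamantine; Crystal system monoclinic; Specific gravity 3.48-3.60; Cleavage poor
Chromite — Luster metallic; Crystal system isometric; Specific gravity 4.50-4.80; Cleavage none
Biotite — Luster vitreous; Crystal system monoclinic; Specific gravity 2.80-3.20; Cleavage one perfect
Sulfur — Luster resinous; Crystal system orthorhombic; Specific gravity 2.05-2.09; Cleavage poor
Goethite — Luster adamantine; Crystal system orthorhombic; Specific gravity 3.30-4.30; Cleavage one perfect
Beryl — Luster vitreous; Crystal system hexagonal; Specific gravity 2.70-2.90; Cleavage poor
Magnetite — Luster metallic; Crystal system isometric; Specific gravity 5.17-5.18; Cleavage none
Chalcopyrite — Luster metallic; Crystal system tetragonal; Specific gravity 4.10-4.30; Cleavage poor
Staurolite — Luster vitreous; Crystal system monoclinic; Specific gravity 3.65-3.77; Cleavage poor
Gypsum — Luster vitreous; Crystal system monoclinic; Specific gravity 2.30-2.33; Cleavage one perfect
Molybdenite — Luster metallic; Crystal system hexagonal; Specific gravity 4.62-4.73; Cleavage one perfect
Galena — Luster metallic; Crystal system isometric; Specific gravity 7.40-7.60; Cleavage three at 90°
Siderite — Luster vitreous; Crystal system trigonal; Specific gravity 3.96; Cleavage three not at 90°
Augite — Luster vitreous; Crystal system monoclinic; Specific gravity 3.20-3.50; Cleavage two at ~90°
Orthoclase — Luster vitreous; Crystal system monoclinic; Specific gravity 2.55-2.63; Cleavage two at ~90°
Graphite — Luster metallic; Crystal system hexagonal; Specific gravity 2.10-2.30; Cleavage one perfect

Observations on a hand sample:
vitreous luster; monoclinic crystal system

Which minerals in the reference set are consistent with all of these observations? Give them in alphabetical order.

Augite, Biotite, Gypsum, Orthoclase, Staurolite

Vitreous luster — Biotite, Beryl, Staurolite, Gypsum, Siderite, Augite, Orthoclase remain.
Monoclinic crystal system eliminates Beryl, Siderite.
The minerals that satisfy all observations are Augite, Biotite, Gypsum, Orthoclase, Staurolite.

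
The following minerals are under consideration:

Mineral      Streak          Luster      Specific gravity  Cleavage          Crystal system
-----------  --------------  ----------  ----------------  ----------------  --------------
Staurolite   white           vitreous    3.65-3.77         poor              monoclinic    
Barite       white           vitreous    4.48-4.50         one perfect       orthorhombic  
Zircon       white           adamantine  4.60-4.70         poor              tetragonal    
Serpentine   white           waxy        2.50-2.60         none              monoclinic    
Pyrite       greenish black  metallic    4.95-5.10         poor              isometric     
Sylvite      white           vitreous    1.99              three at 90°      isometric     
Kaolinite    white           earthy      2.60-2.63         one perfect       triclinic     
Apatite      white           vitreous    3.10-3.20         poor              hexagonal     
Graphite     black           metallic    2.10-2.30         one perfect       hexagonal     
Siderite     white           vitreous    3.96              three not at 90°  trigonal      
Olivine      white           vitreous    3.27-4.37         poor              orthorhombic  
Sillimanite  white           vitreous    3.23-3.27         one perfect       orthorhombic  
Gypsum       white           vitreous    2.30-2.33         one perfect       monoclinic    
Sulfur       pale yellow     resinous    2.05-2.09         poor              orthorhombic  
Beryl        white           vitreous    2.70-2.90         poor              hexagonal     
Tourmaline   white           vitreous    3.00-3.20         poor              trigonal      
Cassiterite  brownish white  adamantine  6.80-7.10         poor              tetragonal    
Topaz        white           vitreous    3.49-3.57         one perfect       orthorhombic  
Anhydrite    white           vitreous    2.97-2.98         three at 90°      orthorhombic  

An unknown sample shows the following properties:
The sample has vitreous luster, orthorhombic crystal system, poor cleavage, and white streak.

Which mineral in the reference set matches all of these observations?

Olivine

Vitreous luster: Staurolite, Barite, Sylvite, Apatite, Siderite, Olivine, Sillimanite, Gypsum, Beryl, Tourmaline, Topaz, Anhydrite remain.
Orthorhombic crystal system: narrows the field to Barite, Olivine, Sillimanite, Topaz, Anhydrite.
Poor cleavage: leaves Olivine.
White streak: consistent with all remaining minerals.
Olivine is the sole remaining match.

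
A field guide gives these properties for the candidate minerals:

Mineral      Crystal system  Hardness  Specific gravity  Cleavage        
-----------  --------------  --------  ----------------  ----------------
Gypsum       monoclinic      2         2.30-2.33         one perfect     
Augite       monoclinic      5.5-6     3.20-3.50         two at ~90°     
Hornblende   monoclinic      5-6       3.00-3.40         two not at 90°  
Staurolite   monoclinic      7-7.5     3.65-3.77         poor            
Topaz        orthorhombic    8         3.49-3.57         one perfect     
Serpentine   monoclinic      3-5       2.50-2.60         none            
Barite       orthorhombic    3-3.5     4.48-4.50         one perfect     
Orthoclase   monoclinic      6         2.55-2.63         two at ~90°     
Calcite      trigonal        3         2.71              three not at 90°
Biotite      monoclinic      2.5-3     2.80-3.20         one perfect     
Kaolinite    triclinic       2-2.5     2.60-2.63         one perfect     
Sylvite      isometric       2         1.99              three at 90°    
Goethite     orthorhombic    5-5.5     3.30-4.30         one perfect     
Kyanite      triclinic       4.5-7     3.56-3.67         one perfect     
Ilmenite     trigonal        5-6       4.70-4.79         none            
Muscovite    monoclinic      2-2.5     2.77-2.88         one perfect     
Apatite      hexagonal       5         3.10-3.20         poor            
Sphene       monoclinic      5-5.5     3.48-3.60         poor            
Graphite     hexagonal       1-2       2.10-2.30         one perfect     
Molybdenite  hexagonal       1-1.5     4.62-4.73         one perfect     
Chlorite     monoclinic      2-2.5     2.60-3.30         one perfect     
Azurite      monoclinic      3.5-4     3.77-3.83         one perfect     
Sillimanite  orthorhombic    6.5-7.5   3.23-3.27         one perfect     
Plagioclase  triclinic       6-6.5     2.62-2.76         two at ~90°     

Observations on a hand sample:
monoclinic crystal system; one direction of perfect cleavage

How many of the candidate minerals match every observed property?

Monoclinic crystal system: leaves Gypsum, Augite, Hornblende, Staurolite, Serpentine, Orthoclase, Biotite, Muscovite, Sphene, Chlorite, Azurite.
One direction of perfect cleavage: only Gypsum, Biotite, Muscovite, Chlorite, Azurite remain.
The minerals that satisfy all observations are Azurite, Biotite, Chlorite, Gypsum, Muscovite.
That is 5 minerals.

5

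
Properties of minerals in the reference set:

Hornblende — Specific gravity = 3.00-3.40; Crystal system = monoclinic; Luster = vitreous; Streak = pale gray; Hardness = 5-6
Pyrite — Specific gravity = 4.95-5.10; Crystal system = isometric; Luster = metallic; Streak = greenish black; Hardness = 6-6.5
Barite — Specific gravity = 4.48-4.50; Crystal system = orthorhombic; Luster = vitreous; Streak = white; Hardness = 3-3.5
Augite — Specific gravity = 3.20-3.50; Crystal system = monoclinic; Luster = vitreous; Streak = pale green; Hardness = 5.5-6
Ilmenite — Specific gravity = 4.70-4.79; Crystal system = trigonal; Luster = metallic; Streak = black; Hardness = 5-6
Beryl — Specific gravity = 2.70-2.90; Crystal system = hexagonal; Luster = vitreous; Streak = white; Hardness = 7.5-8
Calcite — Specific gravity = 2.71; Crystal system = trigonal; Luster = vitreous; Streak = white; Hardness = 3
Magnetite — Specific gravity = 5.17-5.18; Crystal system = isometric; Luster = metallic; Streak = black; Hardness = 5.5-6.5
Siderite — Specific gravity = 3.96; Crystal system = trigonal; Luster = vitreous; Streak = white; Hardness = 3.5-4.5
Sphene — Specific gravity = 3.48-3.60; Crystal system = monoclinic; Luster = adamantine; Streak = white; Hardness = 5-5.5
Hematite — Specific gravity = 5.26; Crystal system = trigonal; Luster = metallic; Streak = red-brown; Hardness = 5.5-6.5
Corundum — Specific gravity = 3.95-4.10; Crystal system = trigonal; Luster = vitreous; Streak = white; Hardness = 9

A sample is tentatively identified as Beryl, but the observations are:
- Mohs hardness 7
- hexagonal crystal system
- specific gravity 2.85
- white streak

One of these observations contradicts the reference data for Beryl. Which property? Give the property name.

hardness

Mohs hardness 7: Beryl has hardness 7.5-8 — does not match.
Hexagonal crystal system: Beryl has hexagonal system — within range.
Specific gravity 2.85: Beryl has SG 2.70-2.90 — within range.
White streak: Beryl has white streak — within range.
Everything matches except the hardness.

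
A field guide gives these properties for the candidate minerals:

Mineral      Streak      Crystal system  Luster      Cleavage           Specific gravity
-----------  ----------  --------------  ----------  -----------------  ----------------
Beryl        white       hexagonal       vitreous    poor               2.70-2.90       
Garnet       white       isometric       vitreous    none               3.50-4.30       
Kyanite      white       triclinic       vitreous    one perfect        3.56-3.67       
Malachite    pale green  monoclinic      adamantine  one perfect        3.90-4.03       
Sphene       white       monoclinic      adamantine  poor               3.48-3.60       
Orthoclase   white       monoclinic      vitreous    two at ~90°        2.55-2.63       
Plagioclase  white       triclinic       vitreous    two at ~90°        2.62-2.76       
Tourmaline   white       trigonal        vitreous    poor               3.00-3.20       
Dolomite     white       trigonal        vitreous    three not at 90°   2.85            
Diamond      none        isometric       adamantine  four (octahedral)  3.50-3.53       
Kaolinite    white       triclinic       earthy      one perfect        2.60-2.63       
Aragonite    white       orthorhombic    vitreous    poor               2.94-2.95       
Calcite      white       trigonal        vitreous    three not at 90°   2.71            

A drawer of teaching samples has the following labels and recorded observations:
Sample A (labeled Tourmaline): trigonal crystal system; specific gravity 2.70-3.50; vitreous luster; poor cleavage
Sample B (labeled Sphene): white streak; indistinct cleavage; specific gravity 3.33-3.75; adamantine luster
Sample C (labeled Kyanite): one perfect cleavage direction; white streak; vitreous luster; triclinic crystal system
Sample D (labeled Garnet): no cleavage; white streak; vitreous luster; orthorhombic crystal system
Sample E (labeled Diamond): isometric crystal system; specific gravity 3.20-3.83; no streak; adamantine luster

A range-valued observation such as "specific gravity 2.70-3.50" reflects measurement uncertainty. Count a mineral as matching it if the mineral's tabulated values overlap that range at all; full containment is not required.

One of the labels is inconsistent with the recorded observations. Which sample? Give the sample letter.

Sample A: nothing contradicts Tourmaline.
Sample B: nothing contradicts Sphene.
Sample C: nothing contradicts Kyanite.
Sample D: orthorhombic crystal system is outside the reference for Garnet (isometric system) — mislabeled.
Sample E: nothing contradicts Diamond.
Sample D is the mislabeled one.

D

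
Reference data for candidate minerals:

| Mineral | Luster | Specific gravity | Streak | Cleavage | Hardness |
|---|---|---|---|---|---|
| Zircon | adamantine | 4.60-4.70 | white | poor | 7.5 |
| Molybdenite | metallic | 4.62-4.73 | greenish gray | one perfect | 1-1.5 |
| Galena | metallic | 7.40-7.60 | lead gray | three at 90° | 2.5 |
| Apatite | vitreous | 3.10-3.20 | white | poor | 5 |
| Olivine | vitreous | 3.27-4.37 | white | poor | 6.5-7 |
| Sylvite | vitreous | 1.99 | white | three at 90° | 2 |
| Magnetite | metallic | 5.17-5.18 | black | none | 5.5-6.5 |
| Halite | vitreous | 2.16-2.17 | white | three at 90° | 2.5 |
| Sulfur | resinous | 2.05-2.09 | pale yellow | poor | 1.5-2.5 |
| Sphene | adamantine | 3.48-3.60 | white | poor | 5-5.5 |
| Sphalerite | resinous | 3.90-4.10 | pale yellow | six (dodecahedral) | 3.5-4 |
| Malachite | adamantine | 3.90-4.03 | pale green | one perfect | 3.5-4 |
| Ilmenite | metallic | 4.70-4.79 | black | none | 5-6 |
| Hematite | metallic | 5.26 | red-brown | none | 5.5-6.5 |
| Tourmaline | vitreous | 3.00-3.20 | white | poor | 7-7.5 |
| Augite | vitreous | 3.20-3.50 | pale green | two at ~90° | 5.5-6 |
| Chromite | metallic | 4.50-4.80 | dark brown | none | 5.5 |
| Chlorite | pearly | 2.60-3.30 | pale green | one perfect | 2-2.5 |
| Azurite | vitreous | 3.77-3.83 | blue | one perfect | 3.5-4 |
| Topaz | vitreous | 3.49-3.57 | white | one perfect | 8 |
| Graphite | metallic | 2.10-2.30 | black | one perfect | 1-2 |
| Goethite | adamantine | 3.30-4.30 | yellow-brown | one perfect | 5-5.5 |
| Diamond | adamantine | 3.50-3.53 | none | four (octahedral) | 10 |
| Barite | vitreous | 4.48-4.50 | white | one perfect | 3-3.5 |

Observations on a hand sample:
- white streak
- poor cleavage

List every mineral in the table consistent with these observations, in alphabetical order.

Apatite, Olivine, Sphene, Tourmaline, Zircon

White streak: leaves Zircon, Apatite, Olivine, Sylvite, Halite, Sphene, Tourmaline, Topaz, Barite.
Poor cleavage eliminates Sylvite, Halite, Topaz, Barite.
Remaining candidates: Apatite, Olivine, Sphene, Tourmaline, Zircon.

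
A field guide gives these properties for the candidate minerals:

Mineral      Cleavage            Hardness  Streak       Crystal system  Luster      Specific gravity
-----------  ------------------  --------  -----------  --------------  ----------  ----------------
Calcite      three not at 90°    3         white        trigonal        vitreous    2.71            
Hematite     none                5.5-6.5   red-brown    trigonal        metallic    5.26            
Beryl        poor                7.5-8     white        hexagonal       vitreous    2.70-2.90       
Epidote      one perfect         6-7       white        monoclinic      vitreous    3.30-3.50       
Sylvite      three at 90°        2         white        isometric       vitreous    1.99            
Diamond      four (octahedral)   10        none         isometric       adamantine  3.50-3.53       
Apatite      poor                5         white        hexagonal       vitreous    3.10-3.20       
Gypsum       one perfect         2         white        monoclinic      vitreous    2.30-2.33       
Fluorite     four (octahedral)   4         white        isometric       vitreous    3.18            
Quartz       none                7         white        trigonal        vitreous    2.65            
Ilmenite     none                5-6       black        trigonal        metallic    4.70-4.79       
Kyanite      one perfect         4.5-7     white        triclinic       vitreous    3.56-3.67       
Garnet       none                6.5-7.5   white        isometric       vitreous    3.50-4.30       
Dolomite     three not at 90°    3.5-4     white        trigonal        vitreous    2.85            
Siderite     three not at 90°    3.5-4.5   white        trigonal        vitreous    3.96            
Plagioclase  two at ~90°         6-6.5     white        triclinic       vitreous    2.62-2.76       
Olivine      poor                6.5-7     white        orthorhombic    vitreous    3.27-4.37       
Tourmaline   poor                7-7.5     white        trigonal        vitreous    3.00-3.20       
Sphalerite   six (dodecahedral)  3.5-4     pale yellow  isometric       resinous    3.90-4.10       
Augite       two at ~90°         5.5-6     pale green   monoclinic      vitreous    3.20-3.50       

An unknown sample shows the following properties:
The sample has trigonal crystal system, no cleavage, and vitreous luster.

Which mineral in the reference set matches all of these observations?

Quartz

Trigonal crystal system — narrows the field to Calcite, Hematite, Quartz, Ilmenite, Dolomite, Siderite, Tourmaline.
No cleavage — only Hematite, Quartz, Ilmenite remain.
Vitreous luster — narrows the field to Quartz.
The only mineral consistent with every observation is Quartz.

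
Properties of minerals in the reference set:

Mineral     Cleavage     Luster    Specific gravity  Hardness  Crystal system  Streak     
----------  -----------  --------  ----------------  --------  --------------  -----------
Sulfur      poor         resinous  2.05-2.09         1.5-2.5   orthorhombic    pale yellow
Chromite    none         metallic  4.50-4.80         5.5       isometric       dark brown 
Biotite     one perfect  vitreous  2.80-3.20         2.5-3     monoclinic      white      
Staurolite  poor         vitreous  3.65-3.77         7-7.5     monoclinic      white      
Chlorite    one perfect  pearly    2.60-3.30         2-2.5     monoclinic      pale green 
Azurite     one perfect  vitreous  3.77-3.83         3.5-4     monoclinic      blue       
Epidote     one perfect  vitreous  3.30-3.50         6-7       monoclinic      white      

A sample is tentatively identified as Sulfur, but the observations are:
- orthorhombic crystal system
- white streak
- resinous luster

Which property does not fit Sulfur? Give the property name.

streak

Orthorhombic crystal system: Sulfur has orthorhombic system — matches.
White streak: Sulfur has pale yellow streak — outside the reference range.
Resinous luster: Sulfur has resinous luster — matches.
Everything matches except the streak.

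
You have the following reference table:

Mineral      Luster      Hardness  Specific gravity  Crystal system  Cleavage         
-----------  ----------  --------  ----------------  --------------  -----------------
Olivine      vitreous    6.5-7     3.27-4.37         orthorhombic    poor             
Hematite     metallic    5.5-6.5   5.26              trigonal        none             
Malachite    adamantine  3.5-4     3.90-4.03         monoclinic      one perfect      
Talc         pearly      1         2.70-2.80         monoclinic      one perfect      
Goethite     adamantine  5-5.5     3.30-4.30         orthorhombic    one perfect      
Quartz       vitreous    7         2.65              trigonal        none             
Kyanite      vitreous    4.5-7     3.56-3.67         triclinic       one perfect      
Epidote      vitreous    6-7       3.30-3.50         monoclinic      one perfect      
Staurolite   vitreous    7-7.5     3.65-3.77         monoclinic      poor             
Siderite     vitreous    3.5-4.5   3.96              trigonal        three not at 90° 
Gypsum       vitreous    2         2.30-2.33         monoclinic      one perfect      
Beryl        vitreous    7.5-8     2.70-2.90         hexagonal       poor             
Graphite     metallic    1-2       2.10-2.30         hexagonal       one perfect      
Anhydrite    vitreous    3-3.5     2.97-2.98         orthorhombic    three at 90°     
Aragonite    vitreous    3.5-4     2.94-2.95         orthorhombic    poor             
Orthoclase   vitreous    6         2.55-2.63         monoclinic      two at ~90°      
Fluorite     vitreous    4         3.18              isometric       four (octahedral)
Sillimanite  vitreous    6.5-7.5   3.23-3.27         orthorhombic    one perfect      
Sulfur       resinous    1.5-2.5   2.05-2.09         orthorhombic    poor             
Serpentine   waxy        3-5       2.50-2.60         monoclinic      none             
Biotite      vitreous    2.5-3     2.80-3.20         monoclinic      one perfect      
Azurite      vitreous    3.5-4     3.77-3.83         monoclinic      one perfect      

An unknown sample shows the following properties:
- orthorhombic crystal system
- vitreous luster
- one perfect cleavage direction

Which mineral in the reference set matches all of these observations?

Sillimanite

Orthorhombic crystal system: only Olivine, Goethite, Anhydrite, Aragonite, Sillimanite, Sulfur remain.
Vitreous luster eliminates Goethite, Sulfur.
One perfect cleavage direction: only Sillimanite remains.
Only Sillimanite satisfies all observations.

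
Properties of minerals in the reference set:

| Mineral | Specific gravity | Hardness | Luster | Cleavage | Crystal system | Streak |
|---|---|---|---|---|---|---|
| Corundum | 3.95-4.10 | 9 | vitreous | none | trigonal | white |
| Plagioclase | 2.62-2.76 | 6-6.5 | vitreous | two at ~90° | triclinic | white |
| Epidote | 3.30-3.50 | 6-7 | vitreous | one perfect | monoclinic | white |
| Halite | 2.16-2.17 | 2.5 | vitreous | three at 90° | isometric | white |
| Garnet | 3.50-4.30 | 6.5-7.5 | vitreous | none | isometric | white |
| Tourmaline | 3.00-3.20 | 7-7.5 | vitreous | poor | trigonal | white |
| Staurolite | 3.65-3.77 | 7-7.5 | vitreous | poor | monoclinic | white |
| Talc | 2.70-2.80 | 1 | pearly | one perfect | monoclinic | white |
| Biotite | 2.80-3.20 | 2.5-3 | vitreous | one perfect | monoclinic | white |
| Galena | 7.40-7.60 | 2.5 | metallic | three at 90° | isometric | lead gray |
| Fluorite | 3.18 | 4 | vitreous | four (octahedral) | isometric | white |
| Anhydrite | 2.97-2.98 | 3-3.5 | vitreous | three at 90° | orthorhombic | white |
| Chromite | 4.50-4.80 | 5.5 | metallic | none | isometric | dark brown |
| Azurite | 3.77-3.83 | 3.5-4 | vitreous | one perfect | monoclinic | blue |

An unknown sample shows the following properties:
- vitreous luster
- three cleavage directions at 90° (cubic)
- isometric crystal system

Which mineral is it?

Halite

Vitreous luster is inconsistent with Talc, Galena, Chromite.
Three cleavage directions at 90° (cubic) — narrows the field to Halite, Anhydrite.
Isometric crystal system rules out Anhydrite.
Halite is the sole remaining match.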